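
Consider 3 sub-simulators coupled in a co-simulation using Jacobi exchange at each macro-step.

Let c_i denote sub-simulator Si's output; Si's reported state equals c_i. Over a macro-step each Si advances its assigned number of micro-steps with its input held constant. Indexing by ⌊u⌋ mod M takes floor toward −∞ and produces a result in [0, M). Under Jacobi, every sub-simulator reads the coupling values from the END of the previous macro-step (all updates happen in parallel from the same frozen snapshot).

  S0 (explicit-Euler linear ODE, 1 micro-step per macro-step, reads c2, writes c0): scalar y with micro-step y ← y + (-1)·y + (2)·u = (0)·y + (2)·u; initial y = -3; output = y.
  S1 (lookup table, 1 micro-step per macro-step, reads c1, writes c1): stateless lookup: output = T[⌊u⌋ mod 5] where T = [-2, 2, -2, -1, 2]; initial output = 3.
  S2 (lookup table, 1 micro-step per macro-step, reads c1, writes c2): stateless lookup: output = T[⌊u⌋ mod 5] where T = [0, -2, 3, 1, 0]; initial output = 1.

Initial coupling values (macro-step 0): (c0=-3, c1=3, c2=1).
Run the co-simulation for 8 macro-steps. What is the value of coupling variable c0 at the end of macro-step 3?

macro 1: S0 reads c2=1 → after 1×micro: 2; S1 reads c1=3 → after 1×micro: -1; S2 reads c1=3 → after 1×micro: 1 ⇒ (c0=2, c1=-1, c2=1)
macro 2: S0 reads c2=1 → after 1×micro: 2; S1 reads c1=-1 → after 1×micro: 2; S2 reads c1=-1 → after 1×micro: 0 ⇒ (c0=2, c1=2, c2=0)
macro 3: S0 reads c2=0 → after 1×micro: 0; S1 reads c1=2 → after 1×micro: -2; S2 reads c1=2 → after 1×micro: 3 ⇒ (c0=0, c1=-2, c2=3)
macro 4: S0 reads c2=3 → after 1×micro: 6; S1 reads c1=-2 → after 1×micro: -1; S2 reads c1=-2 → after 1×micro: 1 ⇒ (c0=6, c1=-1, c2=1)
macro 5: S0 reads c2=1 → after 1×micro: 2; S1 reads c1=-1 → after 1×micro: 2; S2 reads c1=-1 → after 1×micro: 0 ⇒ (c0=2, c1=2, c2=0)
macro 6: S0 reads c2=0 → after 1×micro: 0; S1 reads c1=2 → after 1×micro: -2; S2 reads c1=2 → after 1×micro: 3 ⇒ (c0=0, c1=-2, c2=3)
macro 7: S0 reads c2=3 → after 1×micro: 6; S1 reads c1=-2 → after 1×micro: -1; S2 reads c1=-2 → after 1×micro: 1 ⇒ (c0=6, c1=-1, c2=1)
macro 8: S0 reads c2=1 → after 1×micro: 2; S1 reads c1=-1 → after 1×micro: 2; S2 reads c1=-1 → after 1×micro: 0 ⇒ (c0=2, c1=2, c2=0)

c0 at macro-step 3 = 0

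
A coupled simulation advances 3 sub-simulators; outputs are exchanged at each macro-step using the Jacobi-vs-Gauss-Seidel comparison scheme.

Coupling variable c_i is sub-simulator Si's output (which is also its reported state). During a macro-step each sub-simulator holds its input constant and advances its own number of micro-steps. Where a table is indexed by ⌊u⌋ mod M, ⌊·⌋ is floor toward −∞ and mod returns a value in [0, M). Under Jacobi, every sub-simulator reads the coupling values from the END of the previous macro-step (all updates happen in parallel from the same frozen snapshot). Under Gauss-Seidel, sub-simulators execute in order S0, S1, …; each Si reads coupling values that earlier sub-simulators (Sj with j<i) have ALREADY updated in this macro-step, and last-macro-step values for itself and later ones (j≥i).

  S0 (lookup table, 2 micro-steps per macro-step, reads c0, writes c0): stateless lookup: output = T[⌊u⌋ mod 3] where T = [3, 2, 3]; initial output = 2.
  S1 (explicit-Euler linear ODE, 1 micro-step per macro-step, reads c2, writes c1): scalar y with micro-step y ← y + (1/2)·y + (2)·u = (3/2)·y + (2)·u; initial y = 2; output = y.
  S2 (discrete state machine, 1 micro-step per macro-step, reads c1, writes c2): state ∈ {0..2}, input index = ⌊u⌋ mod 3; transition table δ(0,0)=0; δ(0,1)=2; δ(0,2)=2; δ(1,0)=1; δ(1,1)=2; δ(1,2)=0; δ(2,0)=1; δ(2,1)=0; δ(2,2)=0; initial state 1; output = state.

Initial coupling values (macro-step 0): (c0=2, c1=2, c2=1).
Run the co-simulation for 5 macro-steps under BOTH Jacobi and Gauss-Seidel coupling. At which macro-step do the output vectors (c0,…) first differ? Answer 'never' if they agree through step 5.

first divergence at macro-step: 3

[Jacobi] macro 1: S0 reads c0=2 → after 2×micro: 3; S1 reads c2=1 → after 1×micro: 5; S2 reads c1=2 → after 1×micro: 0 ⇒ (c0=3, c1=5, c2=0)
[Jacobi] macro 2: S0 reads c0=3 → after 2×micro: 3; S1 reads c2=0 → after 1×micro: 15/2; S2 reads c1=5 → after 1×micro: 2 ⇒ (c0=3, c1=15/2, c2=2)
[Jacobi] macro 3: S0 reads c0=3 → after 2×micro: 3; S1 reads c2=2 → after 1×micro: 61/4; S2 reads c1=15/2 → after 1×micro: 0 ⇒ (c0=3, c1=61/4, c2=0)
[Jacobi] macro 4: S0 reads c0=3 → after 2×micro: 3; S1 reads c2=0 → after 1×micro: 183/8; S2 reads c1=61/4 → after 1×micro: 0 ⇒ (c0=3, c1=183/8, c2=0)
[Jacobi] macro 5: S0 reads c0=3 → after 2×micro: 3; S1 reads c2=0 → after 1×micro: 549/16; S2 reads c1=183/8 → after 1×micro: 2 ⇒ (c0=3, c1=549/16, c2=2)
[Gauss-Seidel] macro 1: S0 reads c0=2 → after 2×micro: 3; S1 reads c2=1 → after 1×micro: 5; S2 reads c1=5 → after 1×micro: 0 ⇒ (c0=3, c1=5, c2=0)
[Gauss-Seidel] macro 2: S0 reads c0=3 → after 2×micro: 3; S1 reads c2=0 → after 1×micro: 15/2; S2 reads c1=15/2 → after 1×micro: 2 ⇒ (c0=3, c1=15/2, c2=2)
[Gauss-Seidel] macro 3: S0 reads c0=3 → after 2×micro: 3; S1 reads c2=2 → after 1×micro: 61/4; S2 reads c1=61/4 → after 1×micro: 1 ⇒ (c0=3, c1=61/4, c2=1)
[Gauss-Seidel] macro 4: S0 reads c0=3 → after 2×micro: 3; S1 reads c2=1 → after 1×micro: 199/8; S2 reads c1=199/8 → after 1×micro: 1 ⇒ (c0=3, c1=199/8, c2=1)
[Gauss-Seidel] macro 5: S0 reads c0=3 → after 2×micro: 3; S1 reads c2=1 → after 1×micro: 629/16; S2 reads c1=629/16 → after 1×micro: 1 ⇒ (c0=3, c1=629/16, c2=1)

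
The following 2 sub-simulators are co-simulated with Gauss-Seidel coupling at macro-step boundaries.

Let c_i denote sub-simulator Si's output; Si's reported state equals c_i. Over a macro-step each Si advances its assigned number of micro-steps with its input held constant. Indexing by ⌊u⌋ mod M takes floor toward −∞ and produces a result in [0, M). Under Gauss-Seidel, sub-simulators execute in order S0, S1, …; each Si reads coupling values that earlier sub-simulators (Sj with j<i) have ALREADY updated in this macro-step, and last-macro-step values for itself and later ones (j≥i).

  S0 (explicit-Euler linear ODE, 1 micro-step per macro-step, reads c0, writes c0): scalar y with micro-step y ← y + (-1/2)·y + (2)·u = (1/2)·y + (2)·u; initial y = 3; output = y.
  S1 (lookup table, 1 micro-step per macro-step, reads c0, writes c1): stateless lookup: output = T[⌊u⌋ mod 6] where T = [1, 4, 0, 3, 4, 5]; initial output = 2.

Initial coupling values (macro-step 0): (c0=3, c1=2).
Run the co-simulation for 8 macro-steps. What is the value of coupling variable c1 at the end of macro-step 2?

c1 at macro-step 2 = 1

macro 1: S0 reads c0=3 → after 1×micro: 15/2; S1 reads c0=15/2 → after 1×micro: 4 ⇒ (c0=15/2, c1=4)
macro 2: S0 reads c0=15/2 → after 1×micro: 75/4; S1 reads c0=75/4 → after 1×micro: 1 ⇒ (c0=75/4, c1=1)
macro 3: S0 reads c0=75/4 → after 1×micro: 375/8; S1 reads c0=375/8 → after 1×micro: 4 ⇒ (c0=375/8, c1=4)
macro 4: S0 reads c0=375/8 → after 1×micro: 1875/16; S1 reads c0=1875/16 → after 1×micro: 3 ⇒ (c0=1875/16, c1=3)
macro 5: S0 reads c0=1875/16 → after 1×micro: 9375/32; S1 reads c0=9375/32 → after 1×micro: 4 ⇒ (c0=9375/32, c1=4)
macro 6: S0 reads c0=9375/32 → after 1×micro: 46875/64; S1 reads c0=46875/64 → after 1×micro: 1 ⇒ (c0=46875/64, c1=1)
macro 7: S0 reads c0=46875/64 → after 1×micro: 234375/128; S1 reads c0=234375/128 → after 1×micro: 4 ⇒ (c0=234375/128, c1=4)
macro 8: S0 reads c0=234375/128 → after 1×micro: 1171875/256; S1 reads c0=1171875/256 → after 1×micro: 5 ⇒ (c0=1171875/256, c1=5)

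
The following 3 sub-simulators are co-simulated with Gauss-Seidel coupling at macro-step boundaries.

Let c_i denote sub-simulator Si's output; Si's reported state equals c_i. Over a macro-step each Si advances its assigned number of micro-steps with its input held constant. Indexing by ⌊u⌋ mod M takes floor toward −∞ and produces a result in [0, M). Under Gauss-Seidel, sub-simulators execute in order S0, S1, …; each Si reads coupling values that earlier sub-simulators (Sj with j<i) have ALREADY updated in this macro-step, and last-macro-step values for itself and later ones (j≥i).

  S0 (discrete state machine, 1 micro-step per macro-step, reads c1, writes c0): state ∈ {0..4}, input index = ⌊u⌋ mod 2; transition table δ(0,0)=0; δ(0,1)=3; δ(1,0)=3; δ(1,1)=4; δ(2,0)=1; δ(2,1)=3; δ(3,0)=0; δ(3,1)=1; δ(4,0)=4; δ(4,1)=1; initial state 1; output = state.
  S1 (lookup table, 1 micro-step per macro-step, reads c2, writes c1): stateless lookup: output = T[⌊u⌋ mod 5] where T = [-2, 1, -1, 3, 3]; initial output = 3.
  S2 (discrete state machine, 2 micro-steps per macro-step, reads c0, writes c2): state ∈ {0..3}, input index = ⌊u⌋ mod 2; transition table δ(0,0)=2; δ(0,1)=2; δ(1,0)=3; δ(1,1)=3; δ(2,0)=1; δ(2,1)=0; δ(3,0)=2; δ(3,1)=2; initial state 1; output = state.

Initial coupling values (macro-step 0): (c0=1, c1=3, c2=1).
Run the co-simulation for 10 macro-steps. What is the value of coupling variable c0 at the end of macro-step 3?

macro 1: S0 reads c1=3 → after 1×micro: 4; S1 reads c2=1 → after 1×micro: 1; S2 reads c0=4 → after 2×micro: 2 ⇒ (c0=4, c1=1, c2=2)
macro 2: S0 reads c1=1 → after 1×micro: 1; S1 reads c2=2 → after 1×micro: -1; S2 reads c0=1 → after 2×micro: 2 ⇒ (c0=1, c1=-1, c2=2)
macro 3: S0 reads c1=-1 → after 1×micro: 4; S1 reads c2=2 → after 1×micro: -1; S2 reads c0=4 → after 2×micro: 3 ⇒ (c0=4, c1=-1, c2=3)
macro 4: S0 reads c1=-1 → after 1×micro: 1; S1 reads c2=3 → after 1×micro: 3; S2 reads c0=1 → after 2×micro: 0 ⇒ (c0=1, c1=3, c2=0)
macro 5: S0 reads c1=3 → after 1×micro: 4; S1 reads c2=0 → after 1×micro: -2; S2 reads c0=4 → after 2×micro: 1 ⇒ (c0=4, c1=-2, c2=1)
macro 6: S0 reads c1=-2 → after 1×micro: 4; S1 reads c2=1 → after 1×micro: 1; S2 reads c0=4 → after 2×micro: 2 ⇒ (c0=4, c1=1, c2=2)
macro 7: S0 reads c1=1 → after 1×micro: 1; S1 reads c2=2 → after 1×micro: -1; S2 reads c0=1 → after 2×micro: 2 ⇒ (c0=1, c1=-1, c2=2)
macro 8: S0 reads c1=-1 → after 1×micro: 4; S1 reads c2=2 → after 1×micro: -1; S2 reads c0=4 → after 2×micro: 3 ⇒ (c0=4, c1=-1, c2=3)
macro 9: S0 reads c1=-1 → after 1×micro: 1; S1 reads c2=3 → after 1×micro: 3; S2 reads c0=1 → after 2×micro: 0 ⇒ (c0=1, c1=3, c2=0)
macro 10: S0 reads c1=3 → after 1×micro: 4; S1 reads c2=0 → after 1×micro: -2; S2 reads c0=4 → after 2×micro: 1 ⇒ (c0=4, c1=-2, c2=1)

c0 at macro-step 3 = 4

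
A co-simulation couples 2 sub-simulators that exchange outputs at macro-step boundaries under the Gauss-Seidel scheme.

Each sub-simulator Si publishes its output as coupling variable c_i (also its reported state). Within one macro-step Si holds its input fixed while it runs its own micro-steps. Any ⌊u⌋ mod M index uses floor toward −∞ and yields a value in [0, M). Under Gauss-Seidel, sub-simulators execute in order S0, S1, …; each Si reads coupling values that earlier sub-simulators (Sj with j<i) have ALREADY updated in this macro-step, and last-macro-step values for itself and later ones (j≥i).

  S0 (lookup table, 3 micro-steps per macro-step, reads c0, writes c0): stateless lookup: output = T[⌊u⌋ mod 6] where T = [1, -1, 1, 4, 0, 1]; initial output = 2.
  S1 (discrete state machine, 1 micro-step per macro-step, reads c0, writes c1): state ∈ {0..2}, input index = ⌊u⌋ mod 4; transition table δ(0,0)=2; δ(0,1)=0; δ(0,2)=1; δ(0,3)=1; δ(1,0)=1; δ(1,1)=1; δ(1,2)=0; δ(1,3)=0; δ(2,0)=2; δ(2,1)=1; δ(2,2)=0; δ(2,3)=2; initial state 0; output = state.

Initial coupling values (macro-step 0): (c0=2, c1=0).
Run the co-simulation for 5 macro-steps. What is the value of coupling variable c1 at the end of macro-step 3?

c1 at macro-step 3 = 1

macro 1: S0 reads c0=2 → after 3×micro: 1; S1 reads c0=1 → after 1×micro: 0 ⇒ (c0=1, c1=0)
macro 2: S0 reads c0=1 → after 3×micro: -1; S1 reads c0=-1 → after 1×micro: 1 ⇒ (c0=-1, c1=1)
macro 3: S0 reads c0=-1 → after 3×micro: 1; S1 reads c0=1 → after 1×micro: 1 ⇒ (c0=1, c1=1)
macro 4: S0 reads c0=1 → after 3×micro: -1; S1 reads c0=-1 → after 1×micro: 0 ⇒ (c0=-1, c1=0)
macro 5: S0 reads c0=-1 → after 3×micro: 1; S1 reads c0=1 → after 1×micro: 0 ⇒ (c0=1, c1=0)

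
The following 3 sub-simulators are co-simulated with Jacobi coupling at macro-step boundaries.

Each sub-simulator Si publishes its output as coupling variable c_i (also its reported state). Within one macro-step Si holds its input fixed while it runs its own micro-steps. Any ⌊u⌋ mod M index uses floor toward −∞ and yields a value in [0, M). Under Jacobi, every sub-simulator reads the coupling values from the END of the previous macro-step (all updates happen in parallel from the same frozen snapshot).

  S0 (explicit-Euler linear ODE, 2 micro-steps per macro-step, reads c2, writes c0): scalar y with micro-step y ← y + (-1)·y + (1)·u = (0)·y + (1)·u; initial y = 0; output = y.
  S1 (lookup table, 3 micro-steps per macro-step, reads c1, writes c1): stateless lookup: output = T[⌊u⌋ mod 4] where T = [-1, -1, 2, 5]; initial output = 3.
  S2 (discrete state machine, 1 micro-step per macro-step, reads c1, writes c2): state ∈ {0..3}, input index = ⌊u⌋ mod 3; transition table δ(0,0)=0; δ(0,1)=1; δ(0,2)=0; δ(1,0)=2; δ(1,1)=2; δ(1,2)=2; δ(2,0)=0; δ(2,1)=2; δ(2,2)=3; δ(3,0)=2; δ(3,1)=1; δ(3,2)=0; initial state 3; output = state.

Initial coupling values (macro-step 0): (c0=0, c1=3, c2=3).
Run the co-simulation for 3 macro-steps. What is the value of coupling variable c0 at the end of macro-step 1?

macro 1: S0 reads c2=3 → after 2×micro: 3; S1 reads c1=3 → after 3×micro: 5; S2 reads c1=3 → after 1×micro: 2 ⇒ (c0=3, c1=5, c2=2)
macro 2: S0 reads c2=2 → after 2×micro: 2; S1 reads c1=5 → after 3×micro: -1; S2 reads c1=5 → after 1×micro: 3 ⇒ (c0=2, c1=-1, c2=3)
macro 3: S0 reads c2=3 → after 2×micro: 3; S1 reads c1=-1 → after 3×micro: 5; S2 reads c1=-1 → after 1×micro: 0 ⇒ (c0=3, c1=5, c2=0)

c0 at macro-step 1 = 3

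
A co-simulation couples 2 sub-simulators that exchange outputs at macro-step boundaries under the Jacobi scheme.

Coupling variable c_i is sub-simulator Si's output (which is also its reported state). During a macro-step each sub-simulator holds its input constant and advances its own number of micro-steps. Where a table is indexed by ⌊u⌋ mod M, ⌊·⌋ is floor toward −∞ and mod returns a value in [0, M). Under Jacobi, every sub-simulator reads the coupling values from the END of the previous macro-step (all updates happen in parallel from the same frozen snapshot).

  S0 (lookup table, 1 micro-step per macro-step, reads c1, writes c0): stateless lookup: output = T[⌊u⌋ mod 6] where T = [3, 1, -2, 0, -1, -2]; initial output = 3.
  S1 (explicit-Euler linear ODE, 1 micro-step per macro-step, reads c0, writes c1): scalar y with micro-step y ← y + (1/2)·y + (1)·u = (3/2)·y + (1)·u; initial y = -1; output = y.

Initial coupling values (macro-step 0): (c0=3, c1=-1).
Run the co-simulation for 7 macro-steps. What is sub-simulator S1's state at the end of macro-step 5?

S1 state at macro-step 5 = 275/32

macro 1: S0 reads c1=-1 → after 1×micro: -2; S1 reads c0=3 → after 1×micro: 3/2 ⇒ (c0=-2, c1=3/2)
macro 2: S0 reads c1=3/2 → after 1×micro: 1; S1 reads c0=-2 → after 1×micro: 1/4 ⇒ (c0=1, c1=1/4)
macro 3: S0 reads c1=1/4 → after 1×micro: 3; S1 reads c0=1 → after 1×micro: 11/8 ⇒ (c0=3, c1=11/8)
macro 4: S0 reads c1=11/8 → after 1×micro: 1; S1 reads c0=3 → after 1×micro: 81/16 ⇒ (c0=1, c1=81/16)
macro 5: S0 reads c1=81/16 → after 1×micro: -2; S1 reads c0=1 → after 1×micro: 275/32 ⇒ (c0=-2, c1=275/32)
macro 6: S0 reads c1=275/32 → after 1×micro: -2; S1 reads c0=-2 → after 1×micro: 697/64 ⇒ (c0=-2, c1=697/64)
macro 7: S0 reads c1=697/64 → after 1×micro: -1; S1 reads c0=-2 → after 1×micro: 1835/128 ⇒ (c0=-1, c1=1835/128)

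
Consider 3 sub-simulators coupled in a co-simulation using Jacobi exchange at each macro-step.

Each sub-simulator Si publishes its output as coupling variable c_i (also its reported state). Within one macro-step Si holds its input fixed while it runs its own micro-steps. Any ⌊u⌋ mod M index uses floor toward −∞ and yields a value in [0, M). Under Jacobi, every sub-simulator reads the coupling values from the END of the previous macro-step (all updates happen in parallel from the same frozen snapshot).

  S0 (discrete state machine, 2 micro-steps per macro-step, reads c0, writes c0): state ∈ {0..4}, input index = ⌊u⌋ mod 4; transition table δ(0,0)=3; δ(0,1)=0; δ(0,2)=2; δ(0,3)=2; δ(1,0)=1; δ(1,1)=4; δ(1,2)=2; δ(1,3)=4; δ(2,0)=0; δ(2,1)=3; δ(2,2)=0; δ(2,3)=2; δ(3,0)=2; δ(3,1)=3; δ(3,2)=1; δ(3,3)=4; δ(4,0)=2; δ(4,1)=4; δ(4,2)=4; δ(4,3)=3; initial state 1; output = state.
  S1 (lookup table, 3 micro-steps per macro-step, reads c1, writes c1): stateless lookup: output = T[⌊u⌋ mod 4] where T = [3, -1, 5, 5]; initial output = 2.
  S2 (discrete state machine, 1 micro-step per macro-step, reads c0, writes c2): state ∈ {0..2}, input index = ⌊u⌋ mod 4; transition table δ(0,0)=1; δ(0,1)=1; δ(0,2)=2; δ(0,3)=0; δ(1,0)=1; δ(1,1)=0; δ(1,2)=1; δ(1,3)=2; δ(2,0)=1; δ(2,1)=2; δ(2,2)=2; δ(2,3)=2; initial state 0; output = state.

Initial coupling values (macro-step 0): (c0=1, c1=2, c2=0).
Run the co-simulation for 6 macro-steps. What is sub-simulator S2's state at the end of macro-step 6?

S2 state at macro-step 6 = 1

macro 1: S0 reads c0=1 → after 2×micro: 4; S1 reads c1=2 → after 3×micro: 5; S2 reads c0=1 → after 1×micro: 1 ⇒ (c0=4, c1=5, c2=1)
macro 2: S0 reads c0=4 → after 2×micro: 0; S1 reads c1=5 → after 3×micro: -1; S2 reads c0=4 → after 1×micro: 1 ⇒ (c0=0, c1=-1, c2=1)
macro 3: S0 reads c0=0 → after 2×micro: 2; S1 reads c1=-1 → after 3×micro: 5; S2 reads c0=0 → after 1×micro: 1 ⇒ (c0=2, c1=5, c2=1)
macro 4: S0 reads c0=2 → after 2×micro: 2; S1 reads c1=5 → after 3×micro: -1; S2 reads c0=2 → after 1×micro: 1 ⇒ (c0=2, c1=-1, c2=1)
macro 5: S0 reads c0=2 → after 2×micro: 2; S1 reads c1=-1 → after 3×micro: 5; S2 reads c0=2 → after 1×micro: 1 ⇒ (c0=2, c1=5, c2=1)
macro 6: S0 reads c0=2 → after 2×micro: 2; S1 reads c1=5 → after 3×micro: -1; S2 reads c0=2 → after 1×micro: 1 ⇒ (c0=2, c1=-1, c2=1)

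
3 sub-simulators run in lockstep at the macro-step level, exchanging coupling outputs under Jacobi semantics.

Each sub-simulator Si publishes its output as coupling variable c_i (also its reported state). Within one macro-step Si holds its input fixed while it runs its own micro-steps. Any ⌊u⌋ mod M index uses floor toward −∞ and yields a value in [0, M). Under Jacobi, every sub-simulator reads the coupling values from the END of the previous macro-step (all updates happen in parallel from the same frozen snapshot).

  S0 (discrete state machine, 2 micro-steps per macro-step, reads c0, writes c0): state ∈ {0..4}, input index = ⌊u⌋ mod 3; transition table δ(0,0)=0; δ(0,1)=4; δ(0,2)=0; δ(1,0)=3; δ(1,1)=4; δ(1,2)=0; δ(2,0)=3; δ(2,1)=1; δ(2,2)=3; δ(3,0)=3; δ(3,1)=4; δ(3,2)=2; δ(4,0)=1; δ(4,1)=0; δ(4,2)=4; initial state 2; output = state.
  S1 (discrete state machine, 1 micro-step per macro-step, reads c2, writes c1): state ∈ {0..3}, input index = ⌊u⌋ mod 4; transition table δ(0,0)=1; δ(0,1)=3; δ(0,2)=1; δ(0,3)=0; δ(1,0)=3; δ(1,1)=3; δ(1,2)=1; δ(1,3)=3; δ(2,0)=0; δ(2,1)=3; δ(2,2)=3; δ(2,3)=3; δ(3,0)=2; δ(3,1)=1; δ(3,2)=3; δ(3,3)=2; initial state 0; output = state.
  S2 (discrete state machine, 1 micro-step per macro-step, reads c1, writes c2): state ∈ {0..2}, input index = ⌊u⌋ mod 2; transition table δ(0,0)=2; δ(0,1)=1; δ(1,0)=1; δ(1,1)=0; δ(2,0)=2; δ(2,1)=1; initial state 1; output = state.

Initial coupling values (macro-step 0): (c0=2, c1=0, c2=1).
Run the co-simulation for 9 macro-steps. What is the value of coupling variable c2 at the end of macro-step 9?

c2 at macro-step 9 = 1

macro 1: S0 reads c0=2 → after 2×micro: 2; S1 reads c2=1 → after 1×micro: 3; S2 reads c1=0 → after 1×micro: 1 ⇒ (c0=2, c1=3, c2=1)
macro 2: S0 reads c0=2 → after 2×micro: 2; S1 reads c2=1 → after 1×micro: 1; S2 reads c1=3 → after 1×micro: 0 ⇒ (c0=2, c1=1, c2=0)
macro 3: S0 reads c0=2 → after 2×micro: 2; S1 reads c2=0 → after 1×micro: 3; S2 reads c1=1 → after 1×micro: 1 ⇒ (c0=2, c1=3, c2=1)
macro 4: S0 reads c0=2 → after 2×micro: 2; S1 reads c2=1 → after 1×micro: 1; S2 reads c1=3 → after 1×micro: 0 ⇒ (c0=2, c1=1, c2=0)
macro 5: S0 reads c0=2 → after 2×micro: 2; S1 reads c2=0 → after 1×micro: 3; S2 reads c1=1 → after 1×micro: 1 ⇒ (c0=2, c1=3, c2=1)
macro 6: S0 reads c0=2 → after 2×micro: 2; S1 reads c2=1 → after 1×micro: 1; S2 reads c1=3 → after 1×micro: 0 ⇒ (c0=2, c1=1, c2=0)
macro 7: S0 reads c0=2 → after 2×micro: 2; S1 reads c2=0 → after 1×micro: 3; S2 reads c1=1 → after 1×micro: 1 ⇒ (c0=2, c1=3, c2=1)
macro 8: S0 reads c0=2 → after 2×micro: 2; S1 reads c2=1 → after 1×micro: 1; S2 reads c1=3 → after 1×micro: 0 ⇒ (c0=2, c1=1, c2=0)
macro 9: S0 reads c0=2 → after 2×micro: 2; S1 reads c2=0 → after 1×micro: 3; S2 reads c1=1 → after 1×micro: 1 ⇒ (c0=2, c1=3, c2=1)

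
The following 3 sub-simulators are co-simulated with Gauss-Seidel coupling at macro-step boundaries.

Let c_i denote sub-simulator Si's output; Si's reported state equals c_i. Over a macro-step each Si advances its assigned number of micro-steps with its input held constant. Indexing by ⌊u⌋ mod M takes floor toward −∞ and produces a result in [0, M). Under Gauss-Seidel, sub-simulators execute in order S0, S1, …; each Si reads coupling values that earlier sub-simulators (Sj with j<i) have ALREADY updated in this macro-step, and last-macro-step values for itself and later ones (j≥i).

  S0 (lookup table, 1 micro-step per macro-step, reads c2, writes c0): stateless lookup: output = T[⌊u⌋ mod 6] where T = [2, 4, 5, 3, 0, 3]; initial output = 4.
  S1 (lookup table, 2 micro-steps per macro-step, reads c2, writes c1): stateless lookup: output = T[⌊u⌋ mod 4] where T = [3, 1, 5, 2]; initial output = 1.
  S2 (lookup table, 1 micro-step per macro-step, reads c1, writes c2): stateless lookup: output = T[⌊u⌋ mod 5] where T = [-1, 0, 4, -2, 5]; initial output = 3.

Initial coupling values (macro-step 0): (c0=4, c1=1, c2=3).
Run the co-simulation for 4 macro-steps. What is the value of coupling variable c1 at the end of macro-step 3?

macro 1: S0 reads c2=3 → after 1×micro: 3; S1 reads c2=3 → after 2×micro: 2; S2 reads c1=2 → after 1×micro: 4 ⇒ (c0=3, c1=2, c2=4)
macro 2: S0 reads c2=4 → after 1×micro: 0; S1 reads c2=4 → after 2×micro: 3; S2 reads c1=3 → after 1×micro: -2 ⇒ (c0=0, c1=3, c2=-2)
macro 3: S0 reads c2=-2 → after 1×micro: 0; S1 reads c2=-2 → after 2×micro: 5; S2 reads c1=5 → after 1×micro: -1 ⇒ (c0=0, c1=5, c2=-1)
macro 4: S0 reads c2=-1 → after 1×micro: 3; S1 reads c2=-1 → after 2×micro: 2; S2 reads c1=2 → after 1×micro: 4 ⇒ (c0=3, c1=2, c2=4)

c1 at macro-step 3 = 5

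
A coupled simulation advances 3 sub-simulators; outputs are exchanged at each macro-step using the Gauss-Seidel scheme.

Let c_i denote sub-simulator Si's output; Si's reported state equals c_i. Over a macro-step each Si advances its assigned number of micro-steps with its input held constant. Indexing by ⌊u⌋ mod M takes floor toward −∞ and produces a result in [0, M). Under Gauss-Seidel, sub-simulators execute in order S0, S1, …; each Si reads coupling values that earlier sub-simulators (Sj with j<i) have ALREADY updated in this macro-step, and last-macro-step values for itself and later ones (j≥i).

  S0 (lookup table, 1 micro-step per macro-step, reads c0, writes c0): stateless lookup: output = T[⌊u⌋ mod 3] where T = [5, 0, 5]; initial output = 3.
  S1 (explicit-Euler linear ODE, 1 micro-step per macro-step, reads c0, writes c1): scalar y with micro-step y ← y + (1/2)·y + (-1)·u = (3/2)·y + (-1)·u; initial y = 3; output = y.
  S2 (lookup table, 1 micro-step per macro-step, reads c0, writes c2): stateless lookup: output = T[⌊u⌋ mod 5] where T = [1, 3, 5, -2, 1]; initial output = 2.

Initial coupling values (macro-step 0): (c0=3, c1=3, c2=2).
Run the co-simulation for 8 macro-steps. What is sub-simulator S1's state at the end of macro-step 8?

macro 1: S0 reads c0=3 → after 1×micro: 5; S1 reads c0=5 → after 1×micro: -1/2; S2 reads c0=5 → after 1×micro: 1 ⇒ (c0=5, c1=-1/2, c2=1)
macro 2: S0 reads c0=5 → after 1×micro: 5; S1 reads c0=5 → after 1×micro: -23/4; S2 reads c0=5 → after 1×micro: 1 ⇒ (c0=5, c1=-23/4, c2=1)
macro 3: S0 reads c0=5 → after 1×micro: 5; S1 reads c0=5 → after 1×micro: -109/8; S2 reads c0=5 → after 1×micro: 1 ⇒ (c0=5, c1=-109/8, c2=1)
macro 4: S0 reads c0=5 → after 1×micro: 5; S1 reads c0=5 → after 1×micro: -407/16; S2 reads c0=5 → after 1×micro: 1 ⇒ (c0=5, c1=-407/16, c2=1)
macro 5: S0 reads c0=5 → after 1×micro: 5; S1 reads c0=5 → after 1×micro: -1381/32; S2 reads c0=5 → after 1×micro: 1 ⇒ (c0=5, c1=-1381/32, c2=1)
macro 6: S0 reads c0=5 → after 1×micro: 5; S1 reads c0=5 → after 1×micro: -4463/64; S2 reads c0=5 → after 1×micro: 1 ⇒ (c0=5, c1=-4463/64, c2=1)
macro 7: S0 reads c0=5 → after 1×micro: 5; S1 reads c0=5 → after 1×micro: -14029/128; S2 reads c0=5 → after 1×micro: 1 ⇒ (c0=5, c1=-14029/128, c2=1)
macro 8: S0 reads c0=5 → after 1×micro: 5; S1 reads c0=5 → after 1×micro: -43367/256; S2 reads c0=5 → after 1×micro: 1 ⇒ (c0=5, c1=-43367/256, c2=1)

S1 state at macro-step 8 = -43367/256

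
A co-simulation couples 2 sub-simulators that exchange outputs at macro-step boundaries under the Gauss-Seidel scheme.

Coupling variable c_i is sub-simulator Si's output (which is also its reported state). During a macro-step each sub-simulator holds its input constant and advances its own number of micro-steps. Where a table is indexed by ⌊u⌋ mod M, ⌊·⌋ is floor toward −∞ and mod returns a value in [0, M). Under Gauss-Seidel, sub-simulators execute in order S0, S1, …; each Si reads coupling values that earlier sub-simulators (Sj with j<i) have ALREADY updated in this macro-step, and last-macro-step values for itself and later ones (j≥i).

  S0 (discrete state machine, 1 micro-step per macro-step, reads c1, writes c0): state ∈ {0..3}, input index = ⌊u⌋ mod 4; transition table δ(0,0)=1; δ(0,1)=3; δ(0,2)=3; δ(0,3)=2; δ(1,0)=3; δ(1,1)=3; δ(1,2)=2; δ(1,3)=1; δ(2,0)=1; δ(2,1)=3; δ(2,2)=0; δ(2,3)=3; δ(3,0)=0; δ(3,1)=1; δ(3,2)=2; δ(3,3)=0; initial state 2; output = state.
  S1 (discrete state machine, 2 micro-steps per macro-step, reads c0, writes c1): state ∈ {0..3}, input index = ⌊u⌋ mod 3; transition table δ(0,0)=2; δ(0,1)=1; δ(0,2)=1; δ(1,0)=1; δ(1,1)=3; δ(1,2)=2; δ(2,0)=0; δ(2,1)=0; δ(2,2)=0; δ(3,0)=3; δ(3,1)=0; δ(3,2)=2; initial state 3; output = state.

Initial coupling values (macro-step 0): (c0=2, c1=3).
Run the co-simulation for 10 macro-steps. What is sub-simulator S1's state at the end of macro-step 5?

S1 state at macro-step 5 = 1

macro 1: S0 reads c1=3 → after 1×micro: 3; S1 reads c0=3 → after 2×micro: 3 ⇒ (c0=3, c1=3)
macro 2: S0 reads c1=3 → after 1×micro: 0; S1 reads c0=0 → after 2×micro: 3 ⇒ (c0=0, c1=3)
macro 3: S0 reads c1=3 → after 1×micro: 2; S1 reads c0=2 → after 2×micro: 0 ⇒ (c0=2, c1=0)
macro 4: S0 reads c1=0 → after 1×micro: 1; S1 reads c0=1 → after 2×micro: 3 ⇒ (c0=1, c1=3)
macro 5: S0 reads c1=3 → after 1×micro: 1; S1 reads c0=1 → after 2×micro: 1 ⇒ (c0=1, c1=1)
macro 6: S0 reads c1=1 → after 1×micro: 3; S1 reads c0=3 → after 2×micro: 1 ⇒ (c0=3, c1=1)
macro 7: S0 reads c1=1 → after 1×micro: 1; S1 reads c0=1 → after 2×micro: 0 ⇒ (c0=1, c1=0)
macro 8: S0 reads c1=0 → after 1×micro: 3; S1 reads c0=3 → after 2×micro: 0 ⇒ (c0=3, c1=0)
macro 9: S0 reads c1=0 → after 1×micro: 0; S1 reads c0=0 → after 2×micro: 0 ⇒ (c0=0, c1=0)
macro 10: S0 reads c1=0 → after 1×micro: 1; S1 reads c0=1 → after 2×micro: 3 ⇒ (c0=1, c1=3)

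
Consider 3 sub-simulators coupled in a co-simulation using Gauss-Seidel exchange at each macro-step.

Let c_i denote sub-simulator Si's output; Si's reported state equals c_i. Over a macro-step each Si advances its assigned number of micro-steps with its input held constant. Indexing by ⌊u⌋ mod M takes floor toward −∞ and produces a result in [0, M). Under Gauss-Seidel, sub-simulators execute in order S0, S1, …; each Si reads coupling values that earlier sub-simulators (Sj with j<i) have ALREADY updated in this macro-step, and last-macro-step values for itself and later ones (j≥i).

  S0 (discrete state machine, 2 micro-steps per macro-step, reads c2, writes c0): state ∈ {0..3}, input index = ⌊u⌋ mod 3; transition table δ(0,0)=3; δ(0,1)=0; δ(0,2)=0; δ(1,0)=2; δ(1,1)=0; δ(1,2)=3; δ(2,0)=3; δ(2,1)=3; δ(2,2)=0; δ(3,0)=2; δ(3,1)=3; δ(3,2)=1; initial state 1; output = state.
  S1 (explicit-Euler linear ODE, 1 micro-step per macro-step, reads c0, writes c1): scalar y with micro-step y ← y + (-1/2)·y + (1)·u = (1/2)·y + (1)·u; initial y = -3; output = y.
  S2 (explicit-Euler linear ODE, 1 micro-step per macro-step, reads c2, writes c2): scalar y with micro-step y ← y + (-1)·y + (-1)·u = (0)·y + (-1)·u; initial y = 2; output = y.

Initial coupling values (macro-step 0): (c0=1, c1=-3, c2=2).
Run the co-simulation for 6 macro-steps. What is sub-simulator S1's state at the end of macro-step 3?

macro 1: S0 reads c2=2 → after 2×micro: 1; S1 reads c0=1 → after 1×micro: -1/2; S2 reads c2=2 → after 1×micro: -2 ⇒ (c0=1, c1=-1/2, c2=-2)
macro 2: S0 reads c2=-2 → after 2×micro: 0; S1 reads c0=0 → after 1×micro: -1/4; S2 reads c2=-2 → after 1×micro: 2 ⇒ (c0=0, c1=-1/4, c2=2)
macro 3: S0 reads c2=2 → after 2×micro: 0; S1 reads c0=0 → after 1×micro: -1/8; S2 reads c2=2 → after 1×micro: -2 ⇒ (c0=0, c1=-1/8, c2=-2)
macro 4: S0 reads c2=-2 → after 2×micro: 0; S1 reads c0=0 → after 1×micro: -1/16; S2 reads c2=-2 → after 1×micro: 2 ⇒ (c0=0, c1=-1/16, c2=2)
macro 5: S0 reads c2=2 → after 2×micro: 0; S1 reads c0=0 → after 1×micro: -1/32; S2 reads c2=2 → after 1×micro: -2 ⇒ (c0=0, c1=-1/32, c2=-2)
macro 6: S0 reads c2=-2 → after 2×micro: 0; S1 reads c0=0 → after 1×micro: -1/64; S2 reads c2=-2 → after 1×micro: 2 ⇒ (c0=0, c1=-1/64, c2=2)

S1 state at macro-step 3 = -1/8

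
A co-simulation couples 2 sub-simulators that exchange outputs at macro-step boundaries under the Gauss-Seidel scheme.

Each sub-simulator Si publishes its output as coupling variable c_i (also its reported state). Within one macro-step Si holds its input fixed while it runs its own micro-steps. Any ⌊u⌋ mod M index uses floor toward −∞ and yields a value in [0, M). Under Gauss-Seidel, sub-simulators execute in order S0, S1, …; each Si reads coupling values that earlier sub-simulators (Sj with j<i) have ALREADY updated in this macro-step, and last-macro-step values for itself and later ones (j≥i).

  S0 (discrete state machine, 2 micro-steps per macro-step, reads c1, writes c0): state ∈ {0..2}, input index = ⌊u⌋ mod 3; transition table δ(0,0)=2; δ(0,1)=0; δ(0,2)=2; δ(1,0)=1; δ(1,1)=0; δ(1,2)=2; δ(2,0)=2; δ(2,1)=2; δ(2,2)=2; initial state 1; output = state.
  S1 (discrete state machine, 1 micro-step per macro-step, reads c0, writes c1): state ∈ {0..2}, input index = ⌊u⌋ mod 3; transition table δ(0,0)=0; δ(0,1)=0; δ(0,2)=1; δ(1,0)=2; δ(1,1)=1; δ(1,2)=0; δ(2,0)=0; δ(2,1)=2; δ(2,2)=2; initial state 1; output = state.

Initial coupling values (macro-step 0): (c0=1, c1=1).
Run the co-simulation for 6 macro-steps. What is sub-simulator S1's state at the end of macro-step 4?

macro 1: S0 reads c1=1 → after 2×micro: 0; S1 reads c0=0 → after 1×micro: 2 ⇒ (c0=0, c1=2)
macro 2: S0 reads c1=2 → after 2×micro: 2; S1 reads c0=2 → after 1×micro: 2 ⇒ (c0=2, c1=2)
macro 3: S0 reads c1=2 → after 2×micro: 2; S1 reads c0=2 → after 1×micro: 2 ⇒ (c0=2, c1=2)
macro 4: S0 reads c1=2 → after 2×micro: 2; S1 reads c0=2 → after 1×micro: 2 ⇒ (c0=2, c1=2)
macro 5: S0 reads c1=2 → after 2×micro: 2; S1 reads c0=2 → after 1×micro: 2 ⇒ (c0=2, c1=2)
macro 6: S0 reads c1=2 → after 2×micro: 2; S1 reads c0=2 → after 1×micro: 2 ⇒ (c0=2, c1=2)

S1 state at macro-step 4 = 2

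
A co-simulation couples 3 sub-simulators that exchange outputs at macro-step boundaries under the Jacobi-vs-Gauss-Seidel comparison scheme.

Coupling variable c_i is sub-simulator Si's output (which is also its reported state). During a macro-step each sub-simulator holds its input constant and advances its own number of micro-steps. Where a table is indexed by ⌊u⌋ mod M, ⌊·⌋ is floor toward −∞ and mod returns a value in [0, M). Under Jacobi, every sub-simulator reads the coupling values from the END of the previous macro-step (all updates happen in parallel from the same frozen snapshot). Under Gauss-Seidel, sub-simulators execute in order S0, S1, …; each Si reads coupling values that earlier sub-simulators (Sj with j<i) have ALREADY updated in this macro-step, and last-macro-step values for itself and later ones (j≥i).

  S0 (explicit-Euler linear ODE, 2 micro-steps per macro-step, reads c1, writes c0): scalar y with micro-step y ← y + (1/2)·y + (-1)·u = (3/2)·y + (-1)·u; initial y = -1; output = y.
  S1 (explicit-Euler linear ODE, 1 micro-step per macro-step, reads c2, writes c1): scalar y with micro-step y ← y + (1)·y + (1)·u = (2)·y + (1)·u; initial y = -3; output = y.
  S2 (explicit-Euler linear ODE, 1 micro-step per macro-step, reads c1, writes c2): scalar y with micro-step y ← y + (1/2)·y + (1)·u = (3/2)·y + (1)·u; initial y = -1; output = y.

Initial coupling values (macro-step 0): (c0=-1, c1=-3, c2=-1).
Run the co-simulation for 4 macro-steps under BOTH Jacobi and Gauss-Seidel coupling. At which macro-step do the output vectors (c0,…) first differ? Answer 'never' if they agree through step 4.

first divergence at macro-step: 1

[Jacobi] macro 1: S0 reads c1=-3 → after 2×micro: 21/4; S1 reads c2=-1 → after 1×micro: -7; S2 reads c1=-3 → after 1×micro: -9/2 ⇒ (c0=21/4, c1=-7, c2=-9/2)
[Jacobi] macro 2: S0 reads c1=-7 → after 2×micro: 469/16; S1 reads c2=-9/2 → after 1×micro: -37/2; S2 reads c1=-7 → after 1×micro: -55/4 ⇒ (c0=469/16, c1=-37/2, c2=-55/4)
[Jacobi] macro 3: S0 reads c1=-37/2 → after 2×micro: 7181/64; S1 reads c2=-55/4 → after 1×micro: -203/4; S2 reads c1=-37/2 → after 1×micro: -313/8 ⇒ (c0=7181/64, c1=-203/4, c2=-313/8)
[Jacobi] macro 4: S0 reads c1=-203/4 → after 2×micro: 97109/256; S1 reads c2=-313/8 → after 1×micro: -1125/8; S2 reads c1=-203/4 → after 1×micro: -1751/16 ⇒ (c0=97109/256, c1=-1125/8, c2=-1751/16)
[Gauss-Seidel] macro 1: S0 reads c1=-3 → after 2×micro: 21/4; S1 reads c2=-1 → after 1×micro: -7; S2 reads c1=-7 → after 1×micro: -17/2 ⇒ (c0=21/4, c1=-7, c2=-17/2)
[Gauss-Seidel] macro 2: S0 reads c1=-7 → after 2×micro: 469/16; S1 reads c2=-17/2 → after 1×micro: -45/2; S2 reads c1=-45/2 → after 1×micro: -141/4 ⇒ (c0=469/16, c1=-45/2, c2=-141/4)
[Gauss-Seidel] macro 3: S0 reads c1=-45/2 → after 2×micro: 7821/64; S1 reads c2=-141/4 → after 1×micro: -321/4; S2 reads c1=-321/4 → after 1×micro: -1065/8 ⇒ (c0=7821/64, c1=-321/4, c2=-1065/8)
[Gauss-Seidel] macro 4: S0 reads c1=-321/4 → after 2×micro: 121749/256; S1 reads c2=-1065/8 → after 1×micro: -2349/8; S2 reads c1=-2349/8 → after 1×micro: -7893/16 ⇒ (c0=121749/256, c1=-2349/8, c2=-7893/16)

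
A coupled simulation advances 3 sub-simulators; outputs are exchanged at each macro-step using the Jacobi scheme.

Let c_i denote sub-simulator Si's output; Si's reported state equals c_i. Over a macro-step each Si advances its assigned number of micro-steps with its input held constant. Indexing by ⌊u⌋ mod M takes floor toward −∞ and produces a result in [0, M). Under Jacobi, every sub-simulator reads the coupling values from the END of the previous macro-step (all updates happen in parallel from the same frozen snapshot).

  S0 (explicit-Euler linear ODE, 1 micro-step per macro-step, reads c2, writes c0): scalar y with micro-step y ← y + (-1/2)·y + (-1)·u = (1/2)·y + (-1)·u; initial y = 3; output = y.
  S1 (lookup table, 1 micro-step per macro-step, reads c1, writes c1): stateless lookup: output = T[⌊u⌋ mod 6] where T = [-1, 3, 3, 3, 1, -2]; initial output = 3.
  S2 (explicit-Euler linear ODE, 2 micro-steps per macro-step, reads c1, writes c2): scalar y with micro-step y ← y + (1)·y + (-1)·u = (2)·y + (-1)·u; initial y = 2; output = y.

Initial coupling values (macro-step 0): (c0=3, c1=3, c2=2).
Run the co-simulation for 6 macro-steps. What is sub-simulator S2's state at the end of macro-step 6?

macro 1: S0 reads c2=2 → after 1×micro: -1/2; S1 reads c1=3 → after 1×micro: 3; S2 reads c1=3 → after 2×micro: -1 ⇒ (c0=-1/2, c1=3, c2=-1)
macro 2: S0 reads c2=-1 → after 1×micro: 3/4; S1 reads c1=3 → after 1×micro: 3; S2 reads c1=3 → after 2×micro: -13 ⇒ (c0=3/4, c1=3, c2=-13)
macro 3: S0 reads c2=-13 → after 1×micro: 107/8; S1 reads c1=3 → after 1×micro: 3; S2 reads c1=3 → after 2×micro: -61 ⇒ (c0=107/8, c1=3, c2=-61)
macro 4: S0 reads c2=-61 → after 1×micro: 1083/16; S1 reads c1=3 → after 1×micro: 3; S2 reads c1=3 → after 2×micro: -253 ⇒ (c0=1083/16, c1=3, c2=-253)
macro 5: S0 reads c2=-253 → after 1×micro: 9179/32; S1 reads c1=3 → after 1×micro: 3; S2 reads c1=3 → after 2×micro: -1021 ⇒ (c0=9179/32, c1=3, c2=-1021)
macro 6: S0 reads c2=-1021 → after 1×micro: 74523/64; S1 reads c1=3 → after 1×micro: 3; S2 reads c1=3 → after 2×micro: -4093 ⇒ (c0=74523/64, c1=3, c2=-4093)

S2 state at macro-step 6 = -4093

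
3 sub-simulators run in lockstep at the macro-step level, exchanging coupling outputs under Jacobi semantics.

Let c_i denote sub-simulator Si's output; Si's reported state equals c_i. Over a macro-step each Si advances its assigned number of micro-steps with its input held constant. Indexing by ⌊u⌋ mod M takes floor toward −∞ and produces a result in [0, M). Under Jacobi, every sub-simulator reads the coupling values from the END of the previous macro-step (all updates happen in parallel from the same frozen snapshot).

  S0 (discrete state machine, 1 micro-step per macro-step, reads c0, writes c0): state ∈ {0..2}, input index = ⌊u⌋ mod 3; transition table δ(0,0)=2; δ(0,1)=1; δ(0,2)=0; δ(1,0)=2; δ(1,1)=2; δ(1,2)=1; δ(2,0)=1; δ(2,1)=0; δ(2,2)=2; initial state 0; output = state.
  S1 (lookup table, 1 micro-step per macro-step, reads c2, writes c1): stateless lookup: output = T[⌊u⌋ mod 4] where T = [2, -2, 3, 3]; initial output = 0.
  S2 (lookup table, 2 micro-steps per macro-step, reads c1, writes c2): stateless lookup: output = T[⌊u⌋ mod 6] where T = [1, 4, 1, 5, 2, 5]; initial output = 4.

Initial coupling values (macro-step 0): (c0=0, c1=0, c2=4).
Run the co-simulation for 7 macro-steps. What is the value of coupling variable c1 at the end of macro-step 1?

macro 1: S0 reads c0=0 → after 1×micro: 2; S1 reads c2=4 → after 1×micro: 2; S2 reads c1=0 → after 2×micro: 1 ⇒ (c0=2, c1=2, c2=1)
macro 2: S0 reads c0=2 → after 1×micro: 2; S1 reads c2=1 → after 1×micro: -2; S2 reads c1=2 → after 2×micro: 1 ⇒ (c0=2, c1=-2, c2=1)
macro 3: S0 reads c0=2 → after 1×micro: 2; S1 reads c2=1 → after 1×micro: -2; S2 reads c1=-2 → after 2×micro: 2 ⇒ (c0=2, c1=-2, c2=2)
macro 4: S0 reads c0=2 → after 1×micro: 2; S1 reads c2=2 → after 1×micro: 3; S2 reads c1=-2 → after 2×micro: 2 ⇒ (c0=2, c1=3, c2=2)
macro 5: S0 reads c0=2 → after 1×micro: 2; S1 reads c2=2 → after 1×micro: 3; S2 reads c1=3 → after 2×micro: 5 ⇒ (c0=2, c1=3, c2=5)
macro 6: S0 reads c0=2 → after 1×micro: 2; S1 reads c2=5 → after 1×micro: -2; S2 reads c1=3 → after 2×micro: 5 ⇒ (c0=2, c1=-2, c2=5)
macro 7: S0 reads c0=2 → after 1×micro: 2; S1 reads c2=5 → after 1×micro: -2; S2 reads c1=-2 → after 2×micro: 2 ⇒ (c0=2, c1=-2, c2=2)

c1 at macro-step 1 = 2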